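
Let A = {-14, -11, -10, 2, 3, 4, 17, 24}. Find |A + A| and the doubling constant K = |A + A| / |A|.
K = |A + A| / |A| = 31/8

Enumerate A + A = {a + b : a, b ∈ A}. With |A| = 8, there are |A|^2 = 64 ordered sum pairs; collecting distinct values, A + A = {-28, -25, -24, -22, -21, -20, -12, -11, -10, -9, -8, -7, -6, 3, 4, 5, 6, 7, 8, 10, 13, 14, 19, 20, 21, 26, 27, 28, 34, 41, 48}, so |A + A| = 31. Thus K = 31/8. For comparison, the minimum possible |A + A| over all 8-element sets is 2·8 − 1 = 15 (so min K = 15/8), attained only by arithmetic progressions.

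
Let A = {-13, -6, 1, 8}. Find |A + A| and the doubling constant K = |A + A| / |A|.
K = |A + A| / |A| = 7/4

Enumerate A + A = {a + b : a, b ∈ A}. With |A| = 4, there are |A|^2 = 16 ordered sum pairs; collecting distinct values, A + A = {-26, -19, -12, -5, 2, 9, 16}, so |A + A| = 7. Thus K = 7/4. Here |A + A| = 2|A| − 1 = 7, the minimum possible — so K = 7/4 is minimal, which holds iff A is an arithmetic progression.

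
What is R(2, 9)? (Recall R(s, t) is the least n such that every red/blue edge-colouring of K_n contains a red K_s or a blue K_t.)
R(2, 9) = 9

R(2, k) = k for all k ≥ 2: in a 2-colouring of K_k, either some edge is red (a red K_2) or all edges are blue (a blue K_k). And K_{8} coloured all-blue has no blue K_9, so R(2, 9) > 8. Hence R(2, 9) = 9.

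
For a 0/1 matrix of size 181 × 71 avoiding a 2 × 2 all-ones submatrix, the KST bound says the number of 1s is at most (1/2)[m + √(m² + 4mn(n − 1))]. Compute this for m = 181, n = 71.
z(181, 71; 2, 2) ≤ (1/2)[181 + √(181² + 4·181·71·70)] = (1/2)[181 + √3631041] = 1043.2645

Kővári–Sós–Turán: let r_1, ..., r_181 be the row sums and z = Σ r_i the total number of 1s. Each pair of columns can share at most one row with both entries 1 (else a 2×2 all-ones block appears), so Σ_i C(r_i, 2) ≤ C(71, 2) = 2485. By convexity Σ_i C(r_i, 2) ≥ 181·C(z/181, 2) = z(z − 181)/(2·181), giving z² − 181z − 181·71·70 ≤ 0 and hence z ≤ (1/2)[181 + √(32761 + 4·899570)] = (1/2)[181 + √3631041] ≈ (1/2)(181 + 1905.5291) = 1043.2645.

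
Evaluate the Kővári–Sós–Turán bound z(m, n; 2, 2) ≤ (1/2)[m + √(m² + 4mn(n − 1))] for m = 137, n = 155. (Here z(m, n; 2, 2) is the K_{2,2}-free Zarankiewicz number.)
z(137, 155; 2, 2) ≤ (1/2)[137 + √(137² + 4·137·155·154)] = (1/2)[137 + √13099529] = 1878.1636

Kővári–Sós–Turán: let r_1, ..., r_137 be the row sums and z = Σ r_i the total number of 1s. Each pair of columns can share at most one row with both entries 1 (else a 2×2 all-ones block appears), so Σ_i C(r_i, 2) ≤ C(155, 2) = 11935. By convexity Σ_i C(r_i, 2) ≥ 137·C(z/137, 2) = z(z − 137)/(2·137), giving z² − 137z − 137·155·154 ≤ 0 and hence z ≤ (1/2)[137 + √(18769 + 4·3270190)] = (1/2)[137 + √13099529] ≈ (1/2)(137 + 3619.3271) = 1878.1636.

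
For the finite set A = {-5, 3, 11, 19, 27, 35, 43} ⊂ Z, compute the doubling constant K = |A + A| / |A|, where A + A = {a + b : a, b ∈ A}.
K = |A + A| / |A| = 13/7

Enumerate A + A = {a + b : a, b ∈ A}. With |A| = 7, there are |A|^2 = 49 ordered sum pairs; collecting distinct values, A + A = {-10, -2, 6, 14, 22, 30, 38, 46, 54, 62, 70, 78, 86}, so |A + A| = 13. Thus K = 13/7. Here |A + A| = 2|A| − 1 = 13, the minimum possible — so K = 13/7 is minimal, which holds iff A is an arithmetic progression.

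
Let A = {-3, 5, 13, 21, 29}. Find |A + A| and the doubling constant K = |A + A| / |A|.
K = |A + A| / |A| = 9/5

Enumerate A + A = {a + b : a, b ∈ A}. With |A| = 5, there are |A|^2 = 25 ordered sum pairs; collecting distinct values, A + A = {-6, 2, 10, 18, 26, 34, 42, 50, 58}, so |A + A| = 9. Thus K = 9/5. Here |A + A| = 2|A| − 1 = 9, the minimum possible — so K = 9/5 is minimal, which holds iff A is an arithmetic progression.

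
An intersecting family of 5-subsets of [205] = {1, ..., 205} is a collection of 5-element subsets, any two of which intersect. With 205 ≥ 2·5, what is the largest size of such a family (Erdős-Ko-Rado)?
max |F| = C(204, 4) = 70058751

The Erdős-Ko-Rado theorem states: for n ≥ 2k, an intersecting family of k-subsets of an n-element set has size at most C(n − 1, k − 1), with equality for 'star' families {A ⊆ [n] : |A| = k, i ∈ A} (fix an element i). For n = 205, k = 5: C(204, 4) = 70058751.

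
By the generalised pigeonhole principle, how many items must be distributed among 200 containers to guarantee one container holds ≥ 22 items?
n = (22 − 1)·200 + 1 = 4201

By the generalised pigeonhole principle, to guarantee some box contains ≥ r objects we need more than (r − 1) · k objects total. Threshold: n = (r − 1) · k + 1. With r = 22 and k = 200: n = 21 · 200 + 1 = 4200 + 1 = 4201. For n = 4200 = 21 · 200, we can put exactly 21 objects in every box, avoiding 22 in any single one — so 4201 is tight.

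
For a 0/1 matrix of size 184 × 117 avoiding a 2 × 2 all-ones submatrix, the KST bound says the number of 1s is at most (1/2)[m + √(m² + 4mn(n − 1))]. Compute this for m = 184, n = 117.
z(184, 117; 2, 2) ≤ (1/2)[184 + √(184² + 4·184·117·116)] = (1/2)[184 + √10022848] = 1674.9441

Kővári–Sós–Turán: let r_1, ..., r_184 be the row sums and z = Σ r_i the total number of 1s. Each pair of columns can share at most one row with both entries 1 (else a 2×2 all-ones block appears), so Σ_i C(r_i, 2) ≤ C(117, 2) = 6786. By convexity Σ_i C(r_i, 2) ≥ 184·C(z/184, 2) = z(z − 184)/(2·184), giving z² − 184z − 184·117·116 ≤ 0 and hence z ≤ (1/2)[184 + √(33856 + 4·2497248)] = (1/2)[184 + √10022848] ≈ (1/2)(184 + 3165.8882) = 1674.9441.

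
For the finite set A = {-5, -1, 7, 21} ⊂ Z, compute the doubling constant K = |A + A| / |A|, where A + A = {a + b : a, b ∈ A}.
K = |A + A| / |A| = 10/4 = 5/2

Enumerate A + A = {a + b : a, b ∈ A}. With |A| = 4, there are |A|^2 = 16 ordered sum pairs; collecting distinct values, A + A = {-10, -6, -2, 2, 6, 14, 16, 20, 28, 42}, so |A + A| = 10. Thus K = 10/4 = 5/2. For comparison, the minimum possible |A + A| over all 4-element sets is 2·4 − 1 = 7 (so min K = 7/4), attained only by arithmetic progressions.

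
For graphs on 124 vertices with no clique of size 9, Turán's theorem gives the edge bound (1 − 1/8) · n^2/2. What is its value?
Turán density bound = (7/8) · 124^2/2 = 6727

Turán's theorem: ex(n, K_{r+1}) is achieved by the complete r-partite Turán graph T(n, r) with parts as balanced as possible, and is at most (1 − 1/r) · n^2/2. For r = 8, n = 124: the density bound is (7/8) · 15376/2 = 6727. The integer-valued extremum is e(T(124, 8)) = 6726, which is strictly less than the density bound 6727 since 8 ∤ 124 (the parts of T(124, 8) cannot all be equal).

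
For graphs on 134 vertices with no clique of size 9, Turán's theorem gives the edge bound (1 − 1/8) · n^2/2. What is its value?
Turán density bound = (7/8) · 134^2/2 = 31423/4 ≈ 7855.75

Turán's theorem: ex(n, K_{r+1}) is achieved by the complete r-partite Turán graph T(n, r) with parts as balanced as possible, and is at most (1 − 1/r) · n^2/2. For r = 8, n = 134: the density bound is (7/8) · 17956/2 = 31423/4 ≈ 7855.75. The integer-valued extremum is e(T(134, 8)) = 7855, which is strictly less than the density bound 31423/4 since 8 ∤ 134 (the parts of T(134, 8) cannot all be equal).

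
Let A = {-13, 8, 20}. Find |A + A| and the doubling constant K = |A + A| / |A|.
K = |A + A| / |A| = 6/3 = 2

Enumerate A + A = {a + b : a, b ∈ A}. With |A| = 3, there are |A|^2 = 9 ordered sum pairs; collecting distinct values, A + A = {-26, -5, 7, 16, 28, 40}, so |A + A| = 6. Thus K = 6/3 = 2. For comparison, the minimum possible |A + A| over all 3-element sets is 2·3 − 1 = 5 (so min K = 5/3), attained only by arithmetic progressions.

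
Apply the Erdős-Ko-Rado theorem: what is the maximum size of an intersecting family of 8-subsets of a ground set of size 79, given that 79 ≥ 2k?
max |F| = C(78, 7) = 2641902120

Erdős-Ko-Rado (1961): when n ≥ 2k, max |F| = C(n−1, k−1). The bound is attained by the star {A : i ∈ A} for any fixed i ∈ [n]. Here C(79−1, 8−1) = C(78, 7) = 2641902120.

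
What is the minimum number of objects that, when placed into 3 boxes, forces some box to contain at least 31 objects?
n = (31 − 1)·3 + 1 = 91

By the generalised pigeonhole principle, to guarantee some box contains ≥ r objects we need more than (r − 1) · k objects total. Threshold: n = (r − 1) · k + 1. With r = 31 and k = 3: n = 30 · 3 + 1 = 90 + 1 = 91. For n = 90 = 30 · 3, we can put exactly 30 objects in every box, avoiding 31 in any single one — so 91 is tight.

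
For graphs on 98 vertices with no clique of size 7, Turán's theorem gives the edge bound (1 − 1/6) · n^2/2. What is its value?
Turán density bound = (5/6) · 98^2/2 = 12005/3 ≈ 4001.6667

Turán's theorem: ex(n, K_{r+1}) is achieved by the complete r-partite Turán graph T(n, r) with parts as balanced as possible, and is at most (1 − 1/r) · n^2/2. For r = 6, n = 98: the density bound is (5/6) · 9604/2 = 12005/3 ≈ 4001.6667. The integer-valued extremum is e(T(98, 6)) = 4001, which is strictly less than the density bound 12005/3 since 6 ∤ 98 (the parts of T(98, 6) cannot all be equal).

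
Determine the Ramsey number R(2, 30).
R(2, 30) = 30

R(2, k) = k for all k ≥ 2: in a 2-colouring of K_k, either some edge is red (a red K_2) or all edges are blue (a blue K_k). And K_{29} coloured all-blue has no blue K_30, so R(2, 30) > 29. Hence R(2, 30) = 30.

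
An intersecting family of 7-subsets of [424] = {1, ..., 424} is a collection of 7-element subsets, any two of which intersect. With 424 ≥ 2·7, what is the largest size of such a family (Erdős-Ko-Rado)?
max |F| = C(423, 6) = 7677892247487

Erdős-Ko-Rado (1961): when n ≥ 2k, max |F| = C(n−1, k−1). The bound is attained by the star {A : i ∈ A} for any fixed i ∈ [n]. Here C(424−1, 7−1) = C(423, 6) = 7677892247487.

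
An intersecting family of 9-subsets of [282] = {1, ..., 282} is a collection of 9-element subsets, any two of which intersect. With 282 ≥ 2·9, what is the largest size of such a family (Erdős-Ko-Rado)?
max |F| = C(281, 8) = 871896500955975

The Erdős-Ko-Rado theorem states: for n ≥ 2k, an intersecting family of k-subsets of an n-element set has size at most C(n − 1, k − 1), with equality for 'star' families {A ⊆ [n] : |A| = k, i ∈ A} (fix an element i). For n = 282, k = 9: C(281, 8) = 871896500955975.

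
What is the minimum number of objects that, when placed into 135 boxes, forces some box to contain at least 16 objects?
n = (16 − 1)·135 + 1 = 2026

By the generalised pigeonhole principle, to guarantee some box contains ≥ r objects we need more than (r − 1) · k objects total. Threshold: n = (r − 1) · k + 1. With r = 16 and k = 135: n = 15 · 135 + 1 = 2025 + 1 = 2026. For n = 2025 = 15 · 135, we can put exactly 15 objects in every box, avoiding 16 in any single one — so 2026 is tight.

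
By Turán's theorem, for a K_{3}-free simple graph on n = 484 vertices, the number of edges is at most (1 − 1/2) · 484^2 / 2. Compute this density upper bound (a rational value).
Turán density bound = (1/2) · 484^2/2 = 58564

Turán's theorem: ex(n, K_{r+1}) is achieved by the complete r-partite Turán graph T(n, r) with parts as balanced as possible, and is at most (1 − 1/r) · n^2/2. For r = 2, n = 484: the density bound is (1/2) · 234256/2 = 58564. Since 2 ∣ 484, the Turán graph T(484, 2) has parts of equal size 242, and its edge count e(T(484, 2)) = 58564 attains the density bound exactly.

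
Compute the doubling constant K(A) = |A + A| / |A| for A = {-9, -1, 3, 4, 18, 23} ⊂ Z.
K = |A + A| / |A| = 20/6 = 10/3

Enumerate A + A = {a + b : a, b ∈ A}. With |A| = 6, there are |A|^2 = 36 ordered sum pairs; collecting distinct values, A + A = {-18, -10, -6, -5, -2, 2, 3, 6, 7, 8, 9, 14, 17, 21, 22, 26, 27, 36, 41, 46}, so |A + A| = 20. Thus K = 20/6 = 10/3. For comparison, the minimum possible |A + A| over all 6-element sets is 2·6 − 1 = 11 (so min K = 11/6), attained only by arithmetic progressions.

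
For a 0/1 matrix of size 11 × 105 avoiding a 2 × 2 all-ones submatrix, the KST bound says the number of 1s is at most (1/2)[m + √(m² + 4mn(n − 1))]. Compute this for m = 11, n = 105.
z(11, 105; 2, 2) ≤ (1/2)[11 + √(11² + 4·11·105·104)] = (1/2)[11 + √480601] = 352.127

Kővári–Sós–Turán: let r_1, ..., r_11 be the row sums and z = Σ r_i the total number of 1s. Each pair of columns can share at most one row with both entries 1 (else a 2×2 all-ones block appears), so Σ_i C(r_i, 2) ≤ C(105, 2) = 5460. By convexity Σ_i C(r_i, 2) ≥ 11·C(z/11, 2) = z(z − 11)/(2·11), giving z² − 11z − 11·105·104 ≤ 0 and hence z ≤ (1/2)[11 + √(121 + 4·120120)] = (1/2)[11 + √480601] ≈ (1/2)(11 + 693.2539) = 352.127.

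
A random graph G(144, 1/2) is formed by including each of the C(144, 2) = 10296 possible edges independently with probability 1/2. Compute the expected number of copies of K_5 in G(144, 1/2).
E[# K_5] = C(144, 5) · (1/2)^C(5, 2) = 481008528 / 2^10 = 30063033/64 = 469734.890625

For each 5-subset S of vertices (there are C(144, 5) = 481008528 such S), let X_S = 1 if S induces a K_5 (all C(5, 2) = 10 edges present). Then P(X_S = 1) = (1/2)^10 = 1/1024. By linearity of expectation, E[# K_5] = C(144, 5) · (1/2)^10 = 481008528 / 1024 = 30063033/64 = 469734.890625.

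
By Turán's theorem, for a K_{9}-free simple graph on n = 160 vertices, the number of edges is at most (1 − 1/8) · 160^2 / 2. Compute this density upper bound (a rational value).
Turán density bound = (7/8) · 160^2/2 = 11200

Turán's theorem: ex(n, K_{r+1}) is achieved by the complete r-partite Turán graph T(n, r) with parts as balanced as possible, and is at most (1 − 1/r) · n^2/2. For r = 8, n = 160: the density bound is (7/8) · 25600/2 = 11200. Since 8 ∣ 160, the Turán graph T(160, 8) has parts of equal size 20, and its edge count e(T(160, 8)) = 11200 attains the density bound exactly.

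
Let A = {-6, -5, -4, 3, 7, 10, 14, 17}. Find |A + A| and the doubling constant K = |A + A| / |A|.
K = |A + A| / |A| = 29/8

Enumerate A + A = {a + b : a, b ∈ A}. With |A| = 8, there are |A|^2 = 64 ordered sum pairs; collecting distinct values, A + A = {-12, -11, -10, -9, -8, -3, -2, -1, 1, 2, 3, 4, 5, 6, 8, 9, 10, 11, 12, 13, 14, 17, 20, 21, 24, 27, 28, 31, 34}, so |A + A| = 29. Thus K = 29/8. For comparison, the minimum possible |A + A| over all 8-element sets is 2·8 − 1 = 15 (so min K = 15/8), attained only by arithmetic progressions.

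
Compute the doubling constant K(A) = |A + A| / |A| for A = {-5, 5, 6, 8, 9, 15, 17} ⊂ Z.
K = |A + A| / |A| = 24/7

Enumerate A + A = {a + b : a, b ∈ A}. With |A| = 7, there are |A|^2 = 49 ordered sum pairs; collecting distinct values, A + A = {-10, 0, 1, 3, 4, 10, 11, 12, 13, 14, 15, 16, 17, 18, 20, 21, 22, 23, 24, 25, 26, 30, 32, 34}, so |A + A| = 24. Thus K = 24/7. For comparison, the minimum possible |A + A| over all 7-element sets is 2·7 − 1 = 13 (so min K = 13/7), attained only by arithmetic progressions.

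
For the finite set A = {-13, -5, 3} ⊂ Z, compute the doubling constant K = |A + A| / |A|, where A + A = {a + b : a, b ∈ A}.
K = |A + A| / |A| = 5/3

Enumerate A + A = {a + b : a, b ∈ A}. With |A| = 3, there are |A|^2 = 9 ordered sum pairs; collecting distinct values, A + A = {-26, -18, -10, -2, 6}, so |A + A| = 5. Thus K = 5/3. Here |A + A| = 2|A| − 1 = 5, the minimum possible — so K = 5/3 is minimal, which holds iff A is an arithmetic progression.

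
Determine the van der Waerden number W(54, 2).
W(54, 2) = 54 + 1 = 55

A 2-term AP is any pair of integers, so a monochromatic 2-AP exists iff some colour is used at least twice. With 54 colours, the colouring i ↦ i on {1, ..., 54} uses each colour once, avoiding any monochromatic pair, so W(54, 2) > 54. For {1, ..., 55}, pigeonhole forces two integers of the same colour, which form a monochromatic 2-AP. Hence W(54, 2) = 55.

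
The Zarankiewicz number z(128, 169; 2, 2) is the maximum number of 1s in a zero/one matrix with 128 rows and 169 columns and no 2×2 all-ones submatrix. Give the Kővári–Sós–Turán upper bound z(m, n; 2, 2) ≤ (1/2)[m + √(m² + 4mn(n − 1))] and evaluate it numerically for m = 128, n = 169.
z(128, 169; 2, 2) ≤ (1/2)[128 + √(128² + 4·128·169·168)] = (1/2)[128 + √14553088] = 1971.4255

Kővári–Sós–Turán: let r_1, ..., r_128 be the row sums and z = Σ r_i the total number of 1s. Each pair of columns can share at most one row with both entries 1 (else a 2×2 all-ones block appears), so Σ_i C(r_i, 2) ≤ C(169, 2) = 14196. By convexity Σ_i C(r_i, 2) ≥ 128·C(z/128, 2) = z(z − 128)/(2·128), giving z² − 128z − 128·169·168 ≤ 0 and hence z ≤ (1/2)[128 + √(16384 + 4·3634176)] = (1/2)[128 + √14553088] ≈ (1/2)(128 + 3814.851) = 1971.4255.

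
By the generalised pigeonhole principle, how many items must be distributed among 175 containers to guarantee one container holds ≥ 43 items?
n = (43 − 1)·175 + 1 = 7351

By the generalised pigeonhole principle, to guarantee some box contains ≥ r objects we need more than (r − 1) · k objects total. Threshold: n = (r − 1) · k + 1. With r = 43 and k = 175: n = 42 · 175 + 1 = 7350 + 1 = 7351. For n = 7350 = 42 · 175, we can put exactly 42 objects in every box, avoiding 43 in any single one — so 7351 is tight.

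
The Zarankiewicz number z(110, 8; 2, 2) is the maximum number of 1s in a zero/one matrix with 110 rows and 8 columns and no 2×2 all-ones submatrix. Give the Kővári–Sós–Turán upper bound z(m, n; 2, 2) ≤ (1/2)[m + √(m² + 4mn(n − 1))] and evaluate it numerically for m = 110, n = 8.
z(110, 8; 2, 2) ≤ (1/2)[110 + √(110² + 4·110·8·7)] = (1/2)[110 + √36740] = 150.8384

Kővári–Sós–Turán: let r_1, ..., r_110 be the row sums and z = Σ r_i the total number of 1s. Each pair of columns can share at most one row with both entries 1 (else a 2×2 all-ones block appears), so Σ_i C(r_i, 2) ≤ C(8, 2) = 28. By convexity Σ_i C(r_i, 2) ≥ 110·C(z/110, 2) = z(z − 110)/(2·110), giving z² − 110z − 110·8·7 ≤ 0 and hence z ≤ (1/2)[110 + √(12100 + 4·6160)] = (1/2)[110 + √36740] ≈ (1/2)(110 + 191.6768) = 150.8384.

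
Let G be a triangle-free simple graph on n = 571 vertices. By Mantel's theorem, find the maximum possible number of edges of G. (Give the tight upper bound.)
ex(571, K_3) = ⌊571^2/4⌋ = 81510

Mantel (1907): a triangle-free graph on n vertices has at most ⌊n^2/4⌋ edges, with equality for the complete bipartite graph K_{⌊n/2⌋, ⌈n/2⌉}. For n = 571: ⌊571^2/4⌋ = ⌊326041/4⌋ = 81510. The extremal graph is K_{285, 286}, which has 285·286 = 81510 edges.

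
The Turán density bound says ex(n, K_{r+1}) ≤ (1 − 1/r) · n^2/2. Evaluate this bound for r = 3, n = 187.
Turán density bound = (2/3) · 187^2/2 = 34969/3 ≈ 11656.3333

Turán's theorem: ex(n, K_{r+1}) is achieved by the complete r-partite Turán graph T(n, r) with parts as balanced as possible, and is at most (1 − 1/r) · n^2/2. For r = 3, n = 187: the density bound is (2/3) · 34969/2 = 34969/3 ≈ 11656.3333. The integer-valued extremum is e(T(187, 3)) = 11656, which is strictly less than the density bound 34969/3 since 3 ∤ 187 (the parts of T(187, 3) cannot all be equal).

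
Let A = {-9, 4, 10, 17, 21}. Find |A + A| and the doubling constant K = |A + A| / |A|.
K = |A + A| / |A| = 14/5

Enumerate A + A = {a + b : a, b ∈ A}. With |A| = 5, there are |A|^2 = 25 ordered sum pairs; collecting distinct values, A + A = {-18, -5, 1, 8, 12, 14, 20, 21, 25, 27, 31, 34, 38, 42}, so |A + A| = 14. Thus K = 14/5. For comparison, the minimum possible |A + A| over all 5-element sets is 2·5 − 1 = 9 (so min K = 9/5), attained only by arithmetic progressions.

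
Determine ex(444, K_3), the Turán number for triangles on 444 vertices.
ex(444, K_3) = ⌊444^2/4⌋ = 49284

Mantel (1907): a triangle-free graph on n vertices has at most ⌊n^2/4⌋ edges, with equality for the complete bipartite graph K_{⌊n/2⌋, ⌈n/2⌉}. For n = 444: ⌊444^2/4⌋ = ⌊197136/4⌋ = 49284. The extremal graph is K_{222, 222}, which has 222·222 = 49284 edges.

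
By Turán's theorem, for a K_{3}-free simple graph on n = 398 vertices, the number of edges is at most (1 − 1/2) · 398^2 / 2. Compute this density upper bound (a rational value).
Turán density bound = (1/2) · 398^2/2 = 39601

Turán's theorem: ex(n, K_{r+1}) is achieved by the complete r-partite Turán graph T(n, r) with parts as balanced as possible, and is at most (1 − 1/r) · n^2/2. For r = 2, n = 398: the density bound is (1/2) · 158404/2 = 39601. Since 2 ∣ 398, the Turán graph T(398, 2) has parts of equal size 199, and its edge count e(T(398, 2)) = 39601 attains the density bound exactly.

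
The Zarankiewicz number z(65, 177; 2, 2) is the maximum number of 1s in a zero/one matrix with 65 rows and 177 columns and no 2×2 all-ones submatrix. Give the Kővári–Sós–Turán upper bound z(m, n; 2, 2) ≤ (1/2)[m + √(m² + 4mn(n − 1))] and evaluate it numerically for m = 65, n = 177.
z(65, 177; 2, 2) ≤ (1/2)[65 + √(65² + 4·65·177·176)] = (1/2)[65 + √8103745] = 1455.8539

Kővári–Sós–Turán: let r_1, ..., r_65 be the row sums and z = Σ r_i the total number of 1s. Each pair of columns can share at most one row with both entries 1 (else a 2×2 all-ones block appears), so Σ_i C(r_i, 2) ≤ C(177, 2) = 15576. By convexity Σ_i C(r_i, 2) ≥ 65·C(z/65, 2) = z(z − 65)/(2·65), giving z² − 65z − 65·177·176 ≤ 0 and hence z ≤ (1/2)[65 + √(4225 + 4·2024880)] = (1/2)[65 + √8103745] ≈ (1/2)(65 + 2846.7077) = 1455.8539.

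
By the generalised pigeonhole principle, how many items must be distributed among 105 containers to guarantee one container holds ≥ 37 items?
n = (37 − 1)·105 + 1 = 3781

By the generalised pigeonhole principle, to guarantee some box contains ≥ r objects we need more than (r − 1) · k objects total. Threshold: n = (r − 1) · k + 1. With r = 37 and k = 105: n = 36 · 105 + 1 = 3780 + 1 = 3781. For n = 3780 = 36 · 105, we can put exactly 36 objects in every box, avoiding 37 in any single one — so 3781 is tight.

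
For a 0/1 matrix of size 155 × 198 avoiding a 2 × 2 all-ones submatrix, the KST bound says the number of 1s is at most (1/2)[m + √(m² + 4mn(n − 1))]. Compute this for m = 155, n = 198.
z(155, 198; 2, 2) ≤ (1/2)[155 + √(155² + 4·155·198·197)] = (1/2)[155 + √24207745] = 2537.5683

Kővári–Sós–Turán: let r_1, ..., r_155 be the row sums and z = Σ r_i the total number of 1s. Each pair of columns can share at most one row with both entries 1 (else a 2×2 all-ones block appears), so Σ_i C(r_i, 2) ≤ C(198, 2) = 19503. By convexity Σ_i C(r_i, 2) ≥ 155·C(z/155, 2) = z(z − 155)/(2·155), giving z² − 155z − 155·198·197 ≤ 0 and hence z ≤ (1/2)[155 + √(24025 + 4·6045930)] = (1/2)[155 + √24207745] ≈ (1/2)(155 + 4920.1367) = 2537.5683.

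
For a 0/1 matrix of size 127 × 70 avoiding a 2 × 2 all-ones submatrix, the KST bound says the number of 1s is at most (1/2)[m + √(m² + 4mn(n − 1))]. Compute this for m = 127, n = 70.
z(127, 70; 2, 2) ≤ (1/2)[127 + √(127² + 4·127·70·69)] = (1/2)[127 + √2469769] = 849.2749

Kővári–Sós–Turán: let r_1, ..., r_127 be the row sums and z = Σ r_i the total number of 1s. Each pair of columns can share at most one row with both entries 1 (else a 2×2 all-ones block appears), so Σ_i C(r_i, 2) ≤ C(70, 2) = 2415. By convexity Σ_i C(r_i, 2) ≥ 127·C(z/127, 2) = z(z − 127)/(2·127), giving z² − 127z − 127·70·69 ≤ 0 and hence z ≤ (1/2)[127 + √(16129 + 4·613410)] = (1/2)[127 + √2469769] ≈ (1/2)(127 + 1571.5499) = 849.2749.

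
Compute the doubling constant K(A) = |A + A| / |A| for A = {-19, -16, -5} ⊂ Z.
K = |A + A| / |A| = 6/3 = 2

Enumerate A + A = {a + b : a, b ∈ A}. With |A| = 3, there are |A|^2 = 9 ordered sum pairs; collecting distinct values, A + A = {-38, -35, -32, -24, -21, -10}, so |A + A| = 6. Thus K = 6/3 = 2. For comparison, the minimum possible |A + A| over all 3-element sets is 2·3 − 1 = 5 (so min K = 5/3), attained only by arithmetic progressions.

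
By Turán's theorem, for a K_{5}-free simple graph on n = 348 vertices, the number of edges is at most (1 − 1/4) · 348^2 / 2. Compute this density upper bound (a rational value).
Turán density bound = (3/4) · 348^2/2 = 45414

Turán's theorem: ex(n, K_{r+1}) is achieved by the complete r-partite Turán graph T(n, r) with parts as balanced as possible, and is at most (1 − 1/r) · n^2/2. For r = 4, n = 348: the density bound is (3/4) · 121104/2 = 45414. Since 4 ∣ 348, the Turán graph T(348, 4) has parts of equal size 87, and its edge count e(T(348, 4)) = 45414 attains the density bound exactly.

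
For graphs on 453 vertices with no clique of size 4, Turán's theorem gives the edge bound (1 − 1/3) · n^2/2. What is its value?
Turán density bound = (2/3) · 453^2/2 = 68403

Turán's theorem: ex(n, K_{r+1}) is achieved by the complete r-partite Turán graph T(n, r) with parts as balanced as possible, and is at most (1 − 1/r) · n^2/2. For r = 3, n = 453: the density bound is (2/3) · 205209/2 = 68403. Since 3 ∣ 453, the Turán graph T(453, 3) has parts of equal size 151, and its edge count e(T(453, 3)) = 68403 attains the density bound exactly.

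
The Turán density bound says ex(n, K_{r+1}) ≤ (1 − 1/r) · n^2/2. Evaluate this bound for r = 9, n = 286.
Turán density bound = (8/9) · 286^2/2 = 327184/9 ≈ 36353.7778

Turán's theorem: ex(n, K_{r+1}) is achieved by the complete r-partite Turán graph T(n, r) with parts as balanced as possible, and is at most (1 − 1/r) · n^2/2. For r = 9, n = 286: the density bound is (8/9) · 81796/2 = 327184/9 ≈ 36353.7778. The integer-valued extremum is e(T(286, 9)) = 36353, which is strictly less than the density bound 327184/9 since 9 ∤ 286 (the parts of T(286, 9) cannot all be equal).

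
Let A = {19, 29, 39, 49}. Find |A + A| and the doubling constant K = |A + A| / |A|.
K = |A + A| / |A| = 7/4

Enumerate A + A = {a + b : a, b ∈ A}. With |A| = 4, there are |A|^2 = 16 ordered sum pairs; collecting distinct values, A + A = {38, 48, 58, 68, 78, 88, 98}, so |A + A| = 7. Thus K = 7/4. Here |A + A| = 2|A| − 1 = 7, the minimum possible — so K = 7/4 is minimal, which holds iff A is an arithmetic progression.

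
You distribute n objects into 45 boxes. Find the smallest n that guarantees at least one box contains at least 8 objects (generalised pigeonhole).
n = (8 − 1)·45 + 1 = 316

By the generalised pigeonhole principle, to guarantee some box contains ≥ r objects we need more than (r − 1) · k objects total. Threshold: n = (r − 1) · k + 1. With r = 8 and k = 45: n = 7 · 45 + 1 = 315 + 1 = 316. For n = 315 = 7 · 45, we can put exactly 7 objects in every box, avoiding 8 in any single one — so 316 is tight.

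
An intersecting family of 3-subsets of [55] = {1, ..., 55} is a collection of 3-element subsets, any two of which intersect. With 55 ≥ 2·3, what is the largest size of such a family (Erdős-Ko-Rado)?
max |F| = C(54, 2) = 1431

Erdős-Ko-Rado (1961): when n ≥ 2k, max |F| = C(n−1, k−1). The bound is attained by the star {A : i ∈ A} for any fixed i ∈ [n]. Here C(55−1, 3−1) = C(54, 2) = 1431.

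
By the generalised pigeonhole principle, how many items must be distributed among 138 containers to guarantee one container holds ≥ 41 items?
n = (41 − 1)·138 + 1 = 5521

By the generalised pigeonhole principle, to guarantee some box contains ≥ r objects we need more than (r − 1) · k objects total. Threshold: n = (r − 1) · k + 1. With r = 41 and k = 138: n = 40 · 138 + 1 = 5520 + 1 = 5521. For n = 5520 = 40 · 138, we can put exactly 40 objects in every box, avoiding 41 in any single one — so 5521 is tight.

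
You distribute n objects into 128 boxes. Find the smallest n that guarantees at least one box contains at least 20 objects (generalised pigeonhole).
n = (20 − 1)·128 + 1 = 2433

By the generalised pigeonhole principle, to guarantee some box contains ≥ r objects we need more than (r − 1) · k objects total. Threshold: n = (r − 1) · k + 1. With r = 20 and k = 128: n = 19 · 128 + 1 = 2432 + 1 = 2433. For n = 2432 = 19 · 128, we can put exactly 19 objects in every box, avoiding 20 in any single one — so 2433 is tight.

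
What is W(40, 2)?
W(40, 2) = 40 + 1 = 41

A 2-term AP is any pair of integers, so a monochromatic 2-AP exists iff some colour is used at least twice. With 40 colours, the colouring i ↦ i on {1, ..., 40} uses each colour once, avoiding any monochromatic pair, so W(40, 2) > 40. For {1, ..., 41}, pigeonhole forces two integers of the same colour, which form a monochromatic 2-AP. Hence W(40, 2) = 41.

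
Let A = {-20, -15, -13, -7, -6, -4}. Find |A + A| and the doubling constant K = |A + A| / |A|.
K = |A + A| / |A| = 19/6

Enumerate A + A = {a + b : a, b ∈ A}. With |A| = 6, there are |A|^2 = 36 ordered sum pairs; collecting distinct values, A + A = {-40, -35, -33, -30, -28, -27, -26, -24, -22, -21, -20, -19, -17, -14, -13, -12, -11, -10, -8}, so |A + A| = 19. Thus K = 19/6. For comparison, the minimum possible |A + A| over all 6-element sets is 2·6 − 1 = 11 (so min K = 11/6), attained only by arithmetic progressions.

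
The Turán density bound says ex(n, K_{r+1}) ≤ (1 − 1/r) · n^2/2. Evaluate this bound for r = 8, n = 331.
Turán density bound = (7/8) · 331^2/2 = 766927/16 ≈ 47932.9375

Turán's theorem: ex(n, K_{r+1}) is achieved by the complete r-partite Turán graph T(n, r) with parts as balanced as possible, and is at most (1 − 1/r) · n^2/2. For r = 8, n = 331: the density bound is (7/8) · 109561/2 = 766927/16 ≈ 47932.9375. The integer-valued extremum is e(T(331, 8)) = 47932, which is strictly less than the density bound 766927/16 since 8 ∤ 331 (the parts of T(331, 8) cannot all be equal).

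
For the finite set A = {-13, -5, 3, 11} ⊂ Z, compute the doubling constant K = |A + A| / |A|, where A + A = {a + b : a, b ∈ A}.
K = |A + A| / |A| = 7/4

Enumerate A + A = {a + b : a, b ∈ A}. With |A| = 4, there are |A|^2 = 16 ordered sum pairs; collecting distinct values, A + A = {-26, -18, -10, -2, 6, 14, 22}, so |A + A| = 7. Thus K = 7/4. Here |A + A| = 2|A| − 1 = 7, the minimum possible — so K = 7/4 is minimal, which holds iff A is an arithmetic progression.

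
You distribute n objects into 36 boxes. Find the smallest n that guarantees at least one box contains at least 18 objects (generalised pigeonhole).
n = (18 − 1)·36 + 1 = 613

By the generalised pigeonhole principle, to guarantee some box contains ≥ r objects we need more than (r − 1) · k objects total. Threshold: n = (r − 1) · k + 1. With r = 18 and k = 36: n = 17 · 36 + 1 = 612 + 1 = 613. For n = 612 = 17 · 36, we can put exactly 17 objects in every box, avoiding 18 in any single one — so 613 is tight.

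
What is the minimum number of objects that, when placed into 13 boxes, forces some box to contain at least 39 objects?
n = (39 − 1)·13 + 1 = 495

By the generalised pigeonhole principle, to guarantee some box contains ≥ r objects we need more than (r − 1) · k objects total. Threshold: n = (r − 1) · k + 1. With r = 39 and k = 13: n = 38 · 13 + 1 = 494 + 1 = 495. For n = 494 = 38 · 13, we can put exactly 38 objects in every box, avoiding 39 in any single one — so 495 is tight.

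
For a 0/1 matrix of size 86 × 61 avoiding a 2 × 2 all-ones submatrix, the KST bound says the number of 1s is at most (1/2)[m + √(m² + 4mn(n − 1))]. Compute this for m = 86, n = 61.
z(86, 61; 2, 2) ≤ (1/2)[86 + √(86² + 4·86·61·60)] = (1/2)[86 + √1266436] = 605.6802

Kővári–Sós–Turán: let r_1, ..., r_86 be the row sums and z = Σ r_i the total number of 1s. Each pair of columns can share at most one row with both entries 1 (else a 2×2 all-ones block appears), so Σ_i C(r_i, 2) ≤ C(61, 2) = 1830. By convexity Σ_i C(r_i, 2) ≥ 86·C(z/86, 2) = z(z − 86)/(2·86), giving z² − 86z − 86·61·60 ≤ 0 and hence z ≤ (1/2)[86 + √(7396 + 4·314760)] = (1/2)[86 + √1266436] ≈ (1/2)(86 + 1125.3604) = 605.6802.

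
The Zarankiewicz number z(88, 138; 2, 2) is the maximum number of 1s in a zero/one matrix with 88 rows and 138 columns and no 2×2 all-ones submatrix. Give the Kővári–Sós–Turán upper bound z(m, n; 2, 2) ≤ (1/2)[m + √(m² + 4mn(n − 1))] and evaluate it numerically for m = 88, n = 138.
z(88, 138; 2, 2) ≤ (1/2)[88 + √(88² + 4·88·138·137)] = (1/2)[88 + √6662656] = 1334.6061

Kővári–Sós–Turán: let r_1, ..., r_88 be the row sums and z = Σ r_i the total number of 1s. Each pair of columns can share at most one row with both entries 1 (else a 2×2 all-ones block appears), so Σ_i C(r_i, 2) ≤ C(138, 2) = 9453. By convexity Σ_i C(r_i, 2) ≥ 88·C(z/88, 2) = z(z − 88)/(2·88), giving z² − 88z − 88·138·137 ≤ 0 and hence z ≤ (1/2)[88 + √(7744 + 4·1663728)] = (1/2)[88 + √6662656] ≈ (1/2)(88 + 2581.2121) = 1334.6061.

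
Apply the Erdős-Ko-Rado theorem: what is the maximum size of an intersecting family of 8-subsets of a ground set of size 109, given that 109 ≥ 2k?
max |F| = C(108, 7) = 27883218168

The Erdős-Ko-Rado theorem states: for n ≥ 2k, an intersecting family of k-subsets of an n-element set has size at most C(n − 1, k − 1), with equality for 'star' families {A ⊆ [n] : |A| = k, i ∈ A} (fix an element i). For n = 109, k = 8: C(108, 7) = 27883218168.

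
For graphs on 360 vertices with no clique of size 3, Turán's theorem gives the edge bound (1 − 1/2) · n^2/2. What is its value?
Turán density bound = (1/2) · 360^2/2 = 32400

Turán's theorem: ex(n, K_{r+1}) is achieved by the complete r-partite Turán graph T(n, r) with parts as balanced as possible, and is at most (1 − 1/r) · n^2/2. For r = 2, n = 360: the density bound is (1/2) · 129600/2 = 32400. Since 2 ∣ 360, the Turán graph T(360, 2) has parts of equal size 180, and its edge count e(T(360, 2)) = 32400 attains the density bound exactly.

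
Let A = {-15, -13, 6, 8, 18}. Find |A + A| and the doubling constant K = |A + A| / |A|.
K = |A + A| / |A| = 14/5

Enumerate A + A = {a + b : a, b ∈ A}. With |A| = 5, there are |A|^2 = 25 ordered sum pairs; collecting distinct values, A + A = {-30, -28, -26, -9, -7, -5, 3, 5, 12, 14, 16, 24, 26, 36}, so |A + A| = 14. Thus K = 14/5. For comparison, the minimum possible |A + A| over all 5-element sets is 2·5 − 1 = 9 (so min K = 9/5), attained only by arithmetic progressions.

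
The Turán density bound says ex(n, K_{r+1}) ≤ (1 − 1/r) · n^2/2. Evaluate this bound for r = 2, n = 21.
Turán density bound = (1/2) · 21^2/2 = 441/4 ≈ 110.25

Turán's theorem: ex(n, K_{r+1}) is achieved by the complete r-partite Turán graph T(n, r) with parts as balanced as possible, and is at most (1 − 1/r) · n^2/2. For r = 2, n = 21: the density bound is (1/2) · 441/2 = 441/4 ≈ 110.25. The integer-valued extremum is e(T(21, 2)) = 110, which is strictly less than the density bound 441/4 since 2 ∤ 21 (the parts of T(21, 2) cannot all be equal).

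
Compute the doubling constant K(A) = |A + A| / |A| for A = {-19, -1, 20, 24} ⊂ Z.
K = |A + A| / |A| = 10/4 = 5/2

Enumerate A + A = {a + b : a, b ∈ A}. With |A| = 4, there are |A|^2 = 16 ordered sum pairs; collecting distinct values, A + A = {-38, -20, -2, 1, 5, 19, 23, 40, 44, 48}, so |A + A| = 10. Thus K = 10/4 = 5/2. For comparison, the minimum possible |A + A| over all 4-element sets is 2·4 − 1 = 7 (so min K = 7/4), attained only by arithmetic progressions.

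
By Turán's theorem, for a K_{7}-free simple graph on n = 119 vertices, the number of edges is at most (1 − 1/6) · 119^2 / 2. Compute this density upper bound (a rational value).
Turán density bound = (5/6) · 119^2/2 = 70805/12 ≈ 5900.4167

Turán's theorem: ex(n, K_{r+1}) is achieved by the complete r-partite Turán graph T(n, r) with parts as balanced as possible, and is at most (1 − 1/r) · n^2/2. For r = 6, n = 119: the density bound is (5/6) · 14161/2 = 70805/12 ≈ 5900.4167. The integer-valued extremum is e(T(119, 6)) = 5900, which is strictly less than the density bound 70805/12 since 6 ∤ 119 (the parts of T(119, 6) cannot all be equal).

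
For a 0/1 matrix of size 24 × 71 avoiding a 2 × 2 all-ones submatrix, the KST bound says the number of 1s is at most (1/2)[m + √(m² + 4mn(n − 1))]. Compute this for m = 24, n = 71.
z(24, 71; 2, 2) ≤ (1/2)[24 + √(24² + 4·24·71·70)] = (1/2)[24 + √477696] = 357.5778

Kővári–Sós–Turán: let r_1, ..., r_24 be the row sums and z = Σ r_i the total number of 1s. Each pair of columns can share at most one row with both entries 1 (else a 2×2 all-ones block appears), so Σ_i C(r_i, 2) ≤ C(71, 2) = 2485. By convexity Σ_i C(r_i, 2) ≥ 24·C(z/24, 2) = z(z − 24)/(2·24), giving z² − 24z − 24·71·70 ≤ 0 and hence z ≤ (1/2)[24 + √(576 + 4·119280)] = (1/2)[24 + √477696] ≈ (1/2)(24 + 691.1556) = 357.5778.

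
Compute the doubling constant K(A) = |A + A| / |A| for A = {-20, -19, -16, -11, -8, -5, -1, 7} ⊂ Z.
K = |A + A| / |A| = 29/8

Enumerate A + A = {a + b : a, b ∈ A}. With |A| = 8, there are |A|^2 = 64 ordered sum pairs; collecting distinct values, A + A = {-40, -39, -38, -36, -35, -32, -31, -30, -28, -27, -25, -24, -22, -21, -20, -19, -17, -16, -13, -12, -10, -9, -6, -4, -2, -1, 2, 6, 14}, so |A + A| = 29. Thus K = 29/8. For comparison, the minimum possible |A + A| over all 8-element sets is 2·8 − 1 = 15 (so min K = 15/8), attained only by arithmetic progressions.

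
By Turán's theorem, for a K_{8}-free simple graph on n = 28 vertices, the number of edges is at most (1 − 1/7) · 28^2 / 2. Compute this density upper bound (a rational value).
Turán density bound = (6/7) · 28^2/2 = 336

Turán's theorem: ex(n, K_{r+1}) is achieved by the complete r-partite Turán graph T(n, r) with parts as balanced as possible, and is at most (1 − 1/r) · n^2/2. For r = 7, n = 28: the density bound is (6/7) · 784/2 = 336. Since 7 ∣ 28, the Turán graph T(28, 7) has parts of equal size 4, and its edge count e(T(28, 7)) = 336 attains the density bound exactly.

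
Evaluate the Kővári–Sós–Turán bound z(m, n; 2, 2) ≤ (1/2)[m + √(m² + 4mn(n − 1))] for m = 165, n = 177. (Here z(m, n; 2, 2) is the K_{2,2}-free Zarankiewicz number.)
z(165, 177; 2, 2) ≤ (1/2)[165 + √(165² + 4·165·177·176)] = (1/2)[165 + √20587545] = 2351.175

Kővári–Sós–Turán: let r_1, ..., r_165 be the row sums and z = Σ r_i the total number of 1s. Each pair of columns can share at most one row with both entries 1 (else a 2×2 all-ones block appears), so Σ_i C(r_i, 2) ≤ C(177, 2) = 15576. By convexity Σ_i C(r_i, 2) ≥ 165·C(z/165, 2) = z(z − 165)/(2·165), giving z² − 165z − 165·177·176 ≤ 0 and hence z ≤ (1/2)[165 + √(27225 + 4·5140080)] = (1/2)[165 + √20587545] ≈ (1/2)(165 + 4537.35) = 2351.175.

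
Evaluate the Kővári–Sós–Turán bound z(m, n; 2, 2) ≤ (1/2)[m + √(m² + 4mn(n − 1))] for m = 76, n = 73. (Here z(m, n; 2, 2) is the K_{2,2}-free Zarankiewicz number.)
z(76, 73; 2, 2) ≤ (1/2)[76 + √(76² + 4·76·73·72)] = (1/2)[76 + √1603600] = 671.1666

Kővári–Sós–Turán: let r_1, ..., r_76 be the row sums and z = Σ r_i the total number of 1s. Each pair of columns can share at most one row with both entries 1 (else a 2×2 all-ones block appears), so Σ_i C(r_i, 2) ≤ C(73, 2) = 2628. By convexity Σ_i C(r_i, 2) ≥ 76·C(z/76, 2) = z(z − 76)/(2·76), giving z² − 76z − 76·73·72 ≤ 0 and hence z ≤ (1/2)[76 + √(5776 + 4·399456)] = (1/2)[76 + √1603600] ≈ (1/2)(76 + 1266.3333) = 671.1666.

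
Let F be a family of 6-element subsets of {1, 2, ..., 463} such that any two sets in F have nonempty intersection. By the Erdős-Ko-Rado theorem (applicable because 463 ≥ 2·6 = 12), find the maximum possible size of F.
max |F| = C(462, 5) = 171631757682

The Erdős-Ko-Rado theorem states: for n ≥ 2k, an intersecting family of k-subsets of an n-element set has size at most C(n − 1, k − 1), with equality for 'star' families {A ⊆ [n] : |A| = k, i ∈ A} (fix an element i). For n = 463, k = 6: C(462, 5) = 171631757682.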